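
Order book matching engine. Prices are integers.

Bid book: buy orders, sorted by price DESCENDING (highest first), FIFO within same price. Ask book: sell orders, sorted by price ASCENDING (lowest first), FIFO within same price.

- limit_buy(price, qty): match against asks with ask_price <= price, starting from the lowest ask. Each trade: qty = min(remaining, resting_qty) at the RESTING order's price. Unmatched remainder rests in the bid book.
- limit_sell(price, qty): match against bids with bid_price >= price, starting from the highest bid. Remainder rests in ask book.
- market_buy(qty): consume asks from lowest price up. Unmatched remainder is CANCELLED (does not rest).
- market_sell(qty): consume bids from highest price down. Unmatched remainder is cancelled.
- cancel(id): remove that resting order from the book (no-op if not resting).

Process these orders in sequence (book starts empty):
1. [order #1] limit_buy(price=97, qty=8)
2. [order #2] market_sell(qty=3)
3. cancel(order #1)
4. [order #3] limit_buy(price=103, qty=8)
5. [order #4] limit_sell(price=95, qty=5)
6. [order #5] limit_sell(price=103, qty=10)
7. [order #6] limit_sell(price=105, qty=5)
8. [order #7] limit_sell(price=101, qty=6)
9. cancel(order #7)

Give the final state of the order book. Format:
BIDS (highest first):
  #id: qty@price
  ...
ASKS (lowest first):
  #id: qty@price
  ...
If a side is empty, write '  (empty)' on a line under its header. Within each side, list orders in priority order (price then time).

After op 1 [order #1] limit_buy(price=97, qty=8): fills=none; bids=[#1:8@97] asks=[-]
After op 2 [order #2] market_sell(qty=3): fills=#1x#2:3@97; bids=[#1:5@97] asks=[-]
After op 3 cancel(order #1): fills=none; bids=[-] asks=[-]
After op 4 [order #3] limit_buy(price=103, qty=8): fills=none; bids=[#3:8@103] asks=[-]
After op 5 [order #4] limit_sell(price=95, qty=5): fills=#3x#4:5@103; bids=[#3:3@103] asks=[-]
After op 6 [order #5] limit_sell(price=103, qty=10): fills=#3x#5:3@103; bids=[-] asks=[#5:7@103]
After op 7 [order #6] limit_sell(price=105, qty=5): fills=none; bids=[-] asks=[#5:7@103 #6:5@105]
After op 8 [order #7] limit_sell(price=101, qty=6): fills=none; bids=[-] asks=[#7:6@101 #5:7@103 #6:5@105]
After op 9 cancel(order #7): fills=none; bids=[-] asks=[#5:7@103 #6:5@105]

Answer: BIDS (highest first):
  (empty)
ASKS (lowest first):
  #5: 7@103
  #6: 5@105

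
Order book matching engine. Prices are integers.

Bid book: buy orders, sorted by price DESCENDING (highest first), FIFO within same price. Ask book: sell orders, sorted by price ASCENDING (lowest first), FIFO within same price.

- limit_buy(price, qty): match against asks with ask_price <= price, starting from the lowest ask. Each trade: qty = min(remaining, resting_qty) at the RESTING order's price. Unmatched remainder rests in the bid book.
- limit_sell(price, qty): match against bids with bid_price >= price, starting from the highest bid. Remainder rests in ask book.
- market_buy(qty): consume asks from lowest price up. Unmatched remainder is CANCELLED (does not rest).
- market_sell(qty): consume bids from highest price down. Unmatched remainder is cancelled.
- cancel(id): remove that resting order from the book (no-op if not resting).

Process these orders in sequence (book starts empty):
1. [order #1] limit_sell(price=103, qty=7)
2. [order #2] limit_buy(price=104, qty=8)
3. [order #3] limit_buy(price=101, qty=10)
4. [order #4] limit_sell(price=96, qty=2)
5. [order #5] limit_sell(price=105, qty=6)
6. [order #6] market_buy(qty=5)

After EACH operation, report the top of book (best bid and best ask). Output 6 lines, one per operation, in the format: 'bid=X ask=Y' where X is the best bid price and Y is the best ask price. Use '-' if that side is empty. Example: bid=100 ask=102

Answer: bid=- ask=103
bid=104 ask=-
bid=104 ask=-
bid=101 ask=-
bid=101 ask=105
bid=101 ask=105

Derivation:
After op 1 [order #1] limit_sell(price=103, qty=7): fills=none; bids=[-] asks=[#1:7@103]
After op 2 [order #2] limit_buy(price=104, qty=8): fills=#2x#1:7@103; bids=[#2:1@104] asks=[-]
After op 3 [order #3] limit_buy(price=101, qty=10): fills=none; bids=[#2:1@104 #3:10@101] asks=[-]
After op 4 [order #4] limit_sell(price=96, qty=2): fills=#2x#4:1@104 #3x#4:1@101; bids=[#3:9@101] asks=[-]
After op 5 [order #5] limit_sell(price=105, qty=6): fills=none; bids=[#3:9@101] asks=[#5:6@105]
After op 6 [order #6] market_buy(qty=5): fills=#6x#5:5@105; bids=[#3:9@101] asks=[#5:1@105]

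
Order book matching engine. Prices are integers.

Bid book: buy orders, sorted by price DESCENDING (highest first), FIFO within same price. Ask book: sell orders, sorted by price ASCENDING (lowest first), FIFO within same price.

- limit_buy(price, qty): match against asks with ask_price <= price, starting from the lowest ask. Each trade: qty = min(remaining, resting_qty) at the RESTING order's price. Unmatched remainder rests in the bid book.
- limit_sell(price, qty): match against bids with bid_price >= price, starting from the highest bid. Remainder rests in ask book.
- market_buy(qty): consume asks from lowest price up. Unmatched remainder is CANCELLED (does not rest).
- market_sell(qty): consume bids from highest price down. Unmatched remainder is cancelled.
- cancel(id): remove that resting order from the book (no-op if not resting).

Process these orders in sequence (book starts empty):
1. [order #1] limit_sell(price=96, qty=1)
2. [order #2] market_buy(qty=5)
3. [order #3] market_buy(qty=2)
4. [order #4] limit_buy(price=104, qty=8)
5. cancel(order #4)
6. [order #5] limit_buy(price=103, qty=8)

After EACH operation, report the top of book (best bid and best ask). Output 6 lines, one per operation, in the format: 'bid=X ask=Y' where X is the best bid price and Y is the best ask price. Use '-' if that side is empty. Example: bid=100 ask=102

After op 1 [order #1] limit_sell(price=96, qty=1): fills=none; bids=[-] asks=[#1:1@96]
After op 2 [order #2] market_buy(qty=5): fills=#2x#1:1@96; bids=[-] asks=[-]
After op 3 [order #3] market_buy(qty=2): fills=none; bids=[-] asks=[-]
After op 4 [order #4] limit_buy(price=104, qty=8): fills=none; bids=[#4:8@104] asks=[-]
After op 5 cancel(order #4): fills=none; bids=[-] asks=[-]
After op 6 [order #5] limit_buy(price=103, qty=8): fills=none; bids=[#5:8@103] asks=[-]

Answer: bid=- ask=96
bid=- ask=-
bid=- ask=-
bid=104 ask=-
bid=- ask=-
bid=103 ask=-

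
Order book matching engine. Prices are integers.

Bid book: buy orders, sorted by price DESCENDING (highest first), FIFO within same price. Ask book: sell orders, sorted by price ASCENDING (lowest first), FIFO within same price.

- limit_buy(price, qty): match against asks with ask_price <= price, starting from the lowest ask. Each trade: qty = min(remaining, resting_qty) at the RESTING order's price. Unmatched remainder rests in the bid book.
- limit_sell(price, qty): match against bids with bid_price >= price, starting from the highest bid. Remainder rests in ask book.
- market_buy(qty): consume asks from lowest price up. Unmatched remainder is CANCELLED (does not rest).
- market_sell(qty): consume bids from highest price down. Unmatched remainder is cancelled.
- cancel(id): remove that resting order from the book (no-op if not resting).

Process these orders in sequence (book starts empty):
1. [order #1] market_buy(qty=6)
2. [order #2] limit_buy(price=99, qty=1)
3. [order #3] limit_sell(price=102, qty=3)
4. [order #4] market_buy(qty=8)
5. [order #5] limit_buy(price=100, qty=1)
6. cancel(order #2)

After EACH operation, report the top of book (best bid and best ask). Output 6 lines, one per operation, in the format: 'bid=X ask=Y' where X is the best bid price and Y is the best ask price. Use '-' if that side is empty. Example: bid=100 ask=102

After op 1 [order #1] market_buy(qty=6): fills=none; bids=[-] asks=[-]
After op 2 [order #2] limit_buy(price=99, qty=1): fills=none; bids=[#2:1@99] asks=[-]
After op 3 [order #3] limit_sell(price=102, qty=3): fills=none; bids=[#2:1@99] asks=[#3:3@102]
After op 4 [order #4] market_buy(qty=8): fills=#4x#3:3@102; bids=[#2:1@99] asks=[-]
After op 5 [order #5] limit_buy(price=100, qty=1): fills=none; bids=[#5:1@100 #2:1@99] asks=[-]
After op 6 cancel(order #2): fills=none; bids=[#5:1@100] asks=[-]

Answer: bid=- ask=-
bid=99 ask=-
bid=99 ask=102
bid=99 ask=-
bid=100 ask=-
bid=100 ask=-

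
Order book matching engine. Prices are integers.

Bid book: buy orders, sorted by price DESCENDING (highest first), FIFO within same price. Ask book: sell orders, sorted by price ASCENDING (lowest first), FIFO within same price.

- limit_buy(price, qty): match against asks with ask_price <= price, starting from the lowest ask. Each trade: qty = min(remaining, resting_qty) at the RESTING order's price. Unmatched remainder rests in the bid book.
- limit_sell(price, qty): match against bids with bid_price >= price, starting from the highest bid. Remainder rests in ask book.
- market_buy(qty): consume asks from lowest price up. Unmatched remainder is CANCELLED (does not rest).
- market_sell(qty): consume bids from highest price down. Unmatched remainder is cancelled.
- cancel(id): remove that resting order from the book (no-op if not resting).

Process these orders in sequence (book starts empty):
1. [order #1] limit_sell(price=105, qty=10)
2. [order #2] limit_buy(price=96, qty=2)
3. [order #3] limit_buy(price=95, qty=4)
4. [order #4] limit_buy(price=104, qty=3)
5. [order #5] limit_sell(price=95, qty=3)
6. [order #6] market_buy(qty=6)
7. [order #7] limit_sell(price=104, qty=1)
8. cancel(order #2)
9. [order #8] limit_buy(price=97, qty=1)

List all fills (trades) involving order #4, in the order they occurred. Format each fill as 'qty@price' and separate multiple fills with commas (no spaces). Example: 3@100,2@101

After op 1 [order #1] limit_sell(price=105, qty=10): fills=none; bids=[-] asks=[#1:10@105]
After op 2 [order #2] limit_buy(price=96, qty=2): fills=none; bids=[#2:2@96] asks=[#1:10@105]
After op 3 [order #3] limit_buy(price=95, qty=4): fills=none; bids=[#2:2@96 #3:4@95] asks=[#1:10@105]
After op 4 [order #4] limit_buy(price=104, qty=3): fills=none; bids=[#4:3@104 #2:2@96 #3:4@95] asks=[#1:10@105]
After op 5 [order #5] limit_sell(price=95, qty=3): fills=#4x#5:3@104; bids=[#2:2@96 #3:4@95] asks=[#1:10@105]
After op 6 [order #6] market_buy(qty=6): fills=#6x#1:6@105; bids=[#2:2@96 #3:4@95] asks=[#1:4@105]
After op 7 [order #7] limit_sell(price=104, qty=1): fills=none; bids=[#2:2@96 #3:4@95] asks=[#7:1@104 #1:4@105]
After op 8 cancel(order #2): fills=none; bids=[#3:4@95] asks=[#7:1@104 #1:4@105]
After op 9 [order #8] limit_buy(price=97, qty=1): fills=none; bids=[#8:1@97 #3:4@95] asks=[#7:1@104 #1:4@105]

Answer: 3@104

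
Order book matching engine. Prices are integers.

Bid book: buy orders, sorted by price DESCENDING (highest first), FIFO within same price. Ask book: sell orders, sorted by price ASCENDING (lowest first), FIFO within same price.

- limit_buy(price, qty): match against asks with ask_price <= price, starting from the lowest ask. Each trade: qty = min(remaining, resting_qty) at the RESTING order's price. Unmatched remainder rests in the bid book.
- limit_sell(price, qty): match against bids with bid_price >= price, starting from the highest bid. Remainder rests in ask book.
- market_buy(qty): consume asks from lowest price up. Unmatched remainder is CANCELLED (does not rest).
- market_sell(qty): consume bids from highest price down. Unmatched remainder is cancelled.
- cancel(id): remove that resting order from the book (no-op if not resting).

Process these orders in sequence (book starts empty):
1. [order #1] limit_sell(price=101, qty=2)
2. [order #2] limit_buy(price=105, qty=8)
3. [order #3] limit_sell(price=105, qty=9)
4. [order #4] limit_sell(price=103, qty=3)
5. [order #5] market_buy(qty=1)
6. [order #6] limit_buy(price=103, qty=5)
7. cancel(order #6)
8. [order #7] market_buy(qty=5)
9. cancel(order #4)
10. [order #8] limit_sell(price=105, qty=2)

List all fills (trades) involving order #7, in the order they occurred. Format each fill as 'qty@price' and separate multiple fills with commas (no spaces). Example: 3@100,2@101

Answer: 3@105

Derivation:
After op 1 [order #1] limit_sell(price=101, qty=2): fills=none; bids=[-] asks=[#1:2@101]
After op 2 [order #2] limit_buy(price=105, qty=8): fills=#2x#1:2@101; bids=[#2:6@105] asks=[-]
After op 3 [order #3] limit_sell(price=105, qty=9): fills=#2x#3:6@105; bids=[-] asks=[#3:3@105]
After op 4 [order #4] limit_sell(price=103, qty=3): fills=none; bids=[-] asks=[#4:3@103 #3:3@105]
After op 5 [order #5] market_buy(qty=1): fills=#5x#4:1@103; bids=[-] asks=[#4:2@103 #3:3@105]
After op 6 [order #6] limit_buy(price=103, qty=5): fills=#6x#4:2@103; bids=[#6:3@103] asks=[#3:3@105]
After op 7 cancel(order #6): fills=none; bids=[-] asks=[#3:3@105]
After op 8 [order #7] market_buy(qty=5): fills=#7x#3:3@105; bids=[-] asks=[-]
After op 9 cancel(order #4): fills=none; bids=[-] asks=[-]
After op 10 [order #8] limit_sell(price=105, qty=2): fills=none; bids=[-] asks=[#8:2@105]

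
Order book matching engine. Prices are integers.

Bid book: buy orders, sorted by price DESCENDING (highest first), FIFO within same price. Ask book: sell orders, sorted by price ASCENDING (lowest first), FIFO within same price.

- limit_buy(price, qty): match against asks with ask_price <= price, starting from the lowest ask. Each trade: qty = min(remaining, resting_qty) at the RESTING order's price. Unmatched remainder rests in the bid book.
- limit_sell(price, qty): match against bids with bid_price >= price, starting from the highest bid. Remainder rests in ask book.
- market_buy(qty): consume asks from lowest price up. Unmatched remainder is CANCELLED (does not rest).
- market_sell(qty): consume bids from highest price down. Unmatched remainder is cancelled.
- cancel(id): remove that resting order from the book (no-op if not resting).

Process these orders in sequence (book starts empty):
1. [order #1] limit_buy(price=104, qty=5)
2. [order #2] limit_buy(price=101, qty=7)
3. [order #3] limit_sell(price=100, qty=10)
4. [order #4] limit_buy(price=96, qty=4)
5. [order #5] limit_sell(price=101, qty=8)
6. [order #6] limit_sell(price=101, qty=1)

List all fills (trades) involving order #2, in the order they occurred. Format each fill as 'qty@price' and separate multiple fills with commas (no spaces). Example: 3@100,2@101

Answer: 5@101,2@101

Derivation:
After op 1 [order #1] limit_buy(price=104, qty=5): fills=none; bids=[#1:5@104] asks=[-]
After op 2 [order #2] limit_buy(price=101, qty=7): fills=none; bids=[#1:5@104 #2:7@101] asks=[-]
After op 3 [order #3] limit_sell(price=100, qty=10): fills=#1x#3:5@104 #2x#3:5@101; bids=[#2:2@101] asks=[-]
After op 4 [order #4] limit_buy(price=96, qty=4): fills=none; bids=[#2:2@101 #4:4@96] asks=[-]
After op 5 [order #5] limit_sell(price=101, qty=8): fills=#2x#5:2@101; bids=[#4:4@96] asks=[#5:6@101]
After op 6 [order #6] limit_sell(price=101, qty=1): fills=none; bids=[#4:4@96] asks=[#5:6@101 #6:1@101]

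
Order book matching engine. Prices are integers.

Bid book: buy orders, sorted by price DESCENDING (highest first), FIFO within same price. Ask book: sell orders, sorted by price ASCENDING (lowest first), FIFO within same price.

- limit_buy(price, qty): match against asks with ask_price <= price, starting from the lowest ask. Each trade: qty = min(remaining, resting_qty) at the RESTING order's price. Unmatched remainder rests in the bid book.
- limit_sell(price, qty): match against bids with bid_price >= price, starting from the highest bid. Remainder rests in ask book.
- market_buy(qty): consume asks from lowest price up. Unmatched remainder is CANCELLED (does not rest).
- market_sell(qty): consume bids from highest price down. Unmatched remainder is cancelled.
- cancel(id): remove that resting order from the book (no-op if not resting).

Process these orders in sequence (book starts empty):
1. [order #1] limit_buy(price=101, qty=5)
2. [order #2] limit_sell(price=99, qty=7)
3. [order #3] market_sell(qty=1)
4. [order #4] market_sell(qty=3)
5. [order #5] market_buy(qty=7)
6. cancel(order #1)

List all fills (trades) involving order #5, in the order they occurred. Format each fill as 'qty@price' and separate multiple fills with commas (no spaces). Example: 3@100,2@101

After op 1 [order #1] limit_buy(price=101, qty=5): fills=none; bids=[#1:5@101] asks=[-]
After op 2 [order #2] limit_sell(price=99, qty=7): fills=#1x#2:5@101; bids=[-] asks=[#2:2@99]
After op 3 [order #3] market_sell(qty=1): fills=none; bids=[-] asks=[#2:2@99]
After op 4 [order #4] market_sell(qty=3): fills=none; bids=[-] asks=[#2:2@99]
After op 5 [order #5] market_buy(qty=7): fills=#5x#2:2@99; bids=[-] asks=[-]
After op 6 cancel(order #1): fills=none; bids=[-] asks=[-]

Answer: 2@99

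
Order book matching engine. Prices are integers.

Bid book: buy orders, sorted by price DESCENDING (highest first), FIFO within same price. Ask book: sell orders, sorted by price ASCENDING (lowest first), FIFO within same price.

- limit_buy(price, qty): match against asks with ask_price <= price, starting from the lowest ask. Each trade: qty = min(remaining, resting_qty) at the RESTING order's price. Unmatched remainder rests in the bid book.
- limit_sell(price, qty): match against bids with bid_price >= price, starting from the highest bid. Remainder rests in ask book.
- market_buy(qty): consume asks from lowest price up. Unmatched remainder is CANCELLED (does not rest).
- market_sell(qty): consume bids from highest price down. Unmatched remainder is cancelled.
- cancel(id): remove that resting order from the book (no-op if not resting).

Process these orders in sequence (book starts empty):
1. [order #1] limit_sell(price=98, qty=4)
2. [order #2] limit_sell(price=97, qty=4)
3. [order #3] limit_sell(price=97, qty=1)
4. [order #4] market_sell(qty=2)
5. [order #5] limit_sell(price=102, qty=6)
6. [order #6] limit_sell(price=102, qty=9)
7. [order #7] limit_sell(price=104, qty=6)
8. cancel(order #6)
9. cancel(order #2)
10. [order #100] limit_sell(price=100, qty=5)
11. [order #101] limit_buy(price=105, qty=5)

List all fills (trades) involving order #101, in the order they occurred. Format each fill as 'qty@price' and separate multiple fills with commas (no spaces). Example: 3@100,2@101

After op 1 [order #1] limit_sell(price=98, qty=4): fills=none; bids=[-] asks=[#1:4@98]
After op 2 [order #2] limit_sell(price=97, qty=4): fills=none; bids=[-] asks=[#2:4@97 #1:4@98]
After op 3 [order #3] limit_sell(price=97, qty=1): fills=none; bids=[-] asks=[#2:4@97 #3:1@97 #1:4@98]
After op 4 [order #4] market_sell(qty=2): fills=none; bids=[-] asks=[#2:4@97 #3:1@97 #1:4@98]
After op 5 [order #5] limit_sell(price=102, qty=6): fills=none; bids=[-] asks=[#2:4@97 #3:1@97 #1:4@98 #5:6@102]
After op 6 [order #6] limit_sell(price=102, qty=9): fills=none; bids=[-] asks=[#2:4@97 #3:1@97 #1:4@98 #5:6@102 #6:9@102]
After op 7 [order #7] limit_sell(price=104, qty=6): fills=none; bids=[-] asks=[#2:4@97 #3:1@97 #1:4@98 #5:6@102 #6:9@102 #7:6@104]
After op 8 cancel(order #6): fills=none; bids=[-] asks=[#2:4@97 #3:1@97 #1:4@98 #5:6@102 #7:6@104]
After op 9 cancel(order #2): fills=none; bids=[-] asks=[#3:1@97 #1:4@98 #5:6@102 #7:6@104]
After op 10 [order #100] limit_sell(price=100, qty=5): fills=none; bids=[-] asks=[#3:1@97 #1:4@98 #100:5@100 #5:6@102 #7:6@104]
After op 11 [order #101] limit_buy(price=105, qty=5): fills=#101x#3:1@97 #101x#1:4@98; bids=[-] asks=[#100:5@100 #5:6@102 #7:6@104]

Answer: 1@97,4@98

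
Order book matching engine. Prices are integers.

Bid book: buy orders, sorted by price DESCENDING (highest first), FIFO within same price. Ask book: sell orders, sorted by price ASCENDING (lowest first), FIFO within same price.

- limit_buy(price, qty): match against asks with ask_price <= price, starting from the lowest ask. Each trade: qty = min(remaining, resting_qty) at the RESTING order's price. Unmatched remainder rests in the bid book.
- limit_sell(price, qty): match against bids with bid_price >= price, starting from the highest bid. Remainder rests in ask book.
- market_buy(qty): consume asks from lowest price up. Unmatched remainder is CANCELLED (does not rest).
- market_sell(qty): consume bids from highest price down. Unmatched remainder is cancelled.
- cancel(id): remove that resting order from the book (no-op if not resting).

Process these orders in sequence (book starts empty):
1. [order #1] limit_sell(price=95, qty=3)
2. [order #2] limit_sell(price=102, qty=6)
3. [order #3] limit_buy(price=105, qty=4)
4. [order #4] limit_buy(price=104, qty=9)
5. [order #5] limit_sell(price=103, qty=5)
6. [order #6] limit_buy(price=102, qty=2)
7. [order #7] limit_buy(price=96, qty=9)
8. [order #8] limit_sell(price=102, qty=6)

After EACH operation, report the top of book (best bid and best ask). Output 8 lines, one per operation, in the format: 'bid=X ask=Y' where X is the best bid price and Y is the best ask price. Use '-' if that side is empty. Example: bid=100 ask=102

Answer: bid=- ask=95
bid=- ask=95
bid=- ask=102
bid=104 ask=-
bid=- ask=103
bid=102 ask=103
bid=102 ask=103
bid=96 ask=102

Derivation:
After op 1 [order #1] limit_sell(price=95, qty=3): fills=none; bids=[-] asks=[#1:3@95]
After op 2 [order #2] limit_sell(price=102, qty=6): fills=none; bids=[-] asks=[#1:3@95 #2:6@102]
After op 3 [order #3] limit_buy(price=105, qty=4): fills=#3x#1:3@95 #3x#2:1@102; bids=[-] asks=[#2:5@102]
After op 4 [order #4] limit_buy(price=104, qty=9): fills=#4x#2:5@102; bids=[#4:4@104] asks=[-]
After op 5 [order #5] limit_sell(price=103, qty=5): fills=#4x#5:4@104; bids=[-] asks=[#5:1@103]
After op 6 [order #6] limit_buy(price=102, qty=2): fills=none; bids=[#6:2@102] asks=[#5:1@103]
After op 7 [order #7] limit_buy(price=96, qty=9): fills=none; bids=[#6:2@102 #7:9@96] asks=[#5:1@103]
After op 8 [order #8] limit_sell(price=102, qty=6): fills=#6x#8:2@102; bids=[#7:9@96] asks=[#8:4@102 #5:1@103]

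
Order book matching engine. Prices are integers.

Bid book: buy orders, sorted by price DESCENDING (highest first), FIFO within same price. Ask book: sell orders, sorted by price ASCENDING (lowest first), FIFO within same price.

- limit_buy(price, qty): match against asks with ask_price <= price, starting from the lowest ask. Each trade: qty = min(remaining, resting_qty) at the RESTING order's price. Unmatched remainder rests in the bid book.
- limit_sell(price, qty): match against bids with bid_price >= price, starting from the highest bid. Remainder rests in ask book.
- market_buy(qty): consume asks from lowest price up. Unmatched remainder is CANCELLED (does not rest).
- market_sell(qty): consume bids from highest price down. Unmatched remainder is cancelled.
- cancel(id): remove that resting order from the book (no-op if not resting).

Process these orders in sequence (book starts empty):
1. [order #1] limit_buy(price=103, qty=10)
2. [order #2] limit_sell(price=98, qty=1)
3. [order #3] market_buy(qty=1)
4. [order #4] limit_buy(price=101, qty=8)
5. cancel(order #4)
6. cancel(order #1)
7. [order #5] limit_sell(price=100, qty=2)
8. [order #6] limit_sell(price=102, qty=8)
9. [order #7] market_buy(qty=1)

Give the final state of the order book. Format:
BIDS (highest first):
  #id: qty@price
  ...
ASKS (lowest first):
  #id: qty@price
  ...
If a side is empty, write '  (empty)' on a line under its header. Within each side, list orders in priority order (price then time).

After op 1 [order #1] limit_buy(price=103, qty=10): fills=none; bids=[#1:10@103] asks=[-]
After op 2 [order #2] limit_sell(price=98, qty=1): fills=#1x#2:1@103; bids=[#1:9@103] asks=[-]
After op 3 [order #3] market_buy(qty=1): fills=none; bids=[#1:9@103] asks=[-]
After op 4 [order #4] limit_buy(price=101, qty=8): fills=none; bids=[#1:9@103 #4:8@101] asks=[-]
After op 5 cancel(order #4): fills=none; bids=[#1:9@103] asks=[-]
After op 6 cancel(order #1): fills=none; bids=[-] asks=[-]
After op 7 [order #5] limit_sell(price=100, qty=2): fills=none; bids=[-] asks=[#5:2@100]
After op 8 [order #6] limit_sell(price=102, qty=8): fills=none; bids=[-] asks=[#5:2@100 #6:8@102]
After op 9 [order #7] market_buy(qty=1): fills=#7x#5:1@100; bids=[-] asks=[#5:1@100 #6:8@102]

Answer: BIDS (highest first):
  (empty)
ASKS (lowest first):
  #5: 1@100
  #6: 8@102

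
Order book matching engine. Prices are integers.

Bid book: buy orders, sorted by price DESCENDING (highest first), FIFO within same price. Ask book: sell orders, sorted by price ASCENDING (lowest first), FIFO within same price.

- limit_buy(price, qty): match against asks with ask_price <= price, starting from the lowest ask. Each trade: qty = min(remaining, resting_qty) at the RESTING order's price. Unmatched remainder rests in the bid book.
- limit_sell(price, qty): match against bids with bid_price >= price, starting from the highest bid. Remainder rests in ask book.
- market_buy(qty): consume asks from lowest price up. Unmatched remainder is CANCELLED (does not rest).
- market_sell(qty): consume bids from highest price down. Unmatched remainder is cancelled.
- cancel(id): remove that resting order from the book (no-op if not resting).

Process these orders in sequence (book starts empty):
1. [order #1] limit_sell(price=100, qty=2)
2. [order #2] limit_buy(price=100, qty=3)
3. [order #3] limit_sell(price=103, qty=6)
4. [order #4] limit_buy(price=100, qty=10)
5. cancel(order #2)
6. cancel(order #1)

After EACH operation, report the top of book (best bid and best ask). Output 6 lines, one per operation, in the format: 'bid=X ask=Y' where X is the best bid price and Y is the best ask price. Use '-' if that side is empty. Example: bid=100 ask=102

After op 1 [order #1] limit_sell(price=100, qty=2): fills=none; bids=[-] asks=[#1:2@100]
After op 2 [order #2] limit_buy(price=100, qty=3): fills=#2x#1:2@100; bids=[#2:1@100] asks=[-]
After op 3 [order #3] limit_sell(price=103, qty=6): fills=none; bids=[#2:1@100] asks=[#3:6@103]
After op 4 [order #4] limit_buy(price=100, qty=10): fills=none; bids=[#2:1@100 #4:10@100] asks=[#3:6@103]
After op 5 cancel(order #2): fills=none; bids=[#4:10@100] asks=[#3:6@103]
After op 6 cancel(order #1): fills=none; bids=[#4:10@100] asks=[#3:6@103]

Answer: bid=- ask=100
bid=100 ask=-
bid=100 ask=103
bid=100 ask=103
bid=100 ask=103
bid=100 ask=103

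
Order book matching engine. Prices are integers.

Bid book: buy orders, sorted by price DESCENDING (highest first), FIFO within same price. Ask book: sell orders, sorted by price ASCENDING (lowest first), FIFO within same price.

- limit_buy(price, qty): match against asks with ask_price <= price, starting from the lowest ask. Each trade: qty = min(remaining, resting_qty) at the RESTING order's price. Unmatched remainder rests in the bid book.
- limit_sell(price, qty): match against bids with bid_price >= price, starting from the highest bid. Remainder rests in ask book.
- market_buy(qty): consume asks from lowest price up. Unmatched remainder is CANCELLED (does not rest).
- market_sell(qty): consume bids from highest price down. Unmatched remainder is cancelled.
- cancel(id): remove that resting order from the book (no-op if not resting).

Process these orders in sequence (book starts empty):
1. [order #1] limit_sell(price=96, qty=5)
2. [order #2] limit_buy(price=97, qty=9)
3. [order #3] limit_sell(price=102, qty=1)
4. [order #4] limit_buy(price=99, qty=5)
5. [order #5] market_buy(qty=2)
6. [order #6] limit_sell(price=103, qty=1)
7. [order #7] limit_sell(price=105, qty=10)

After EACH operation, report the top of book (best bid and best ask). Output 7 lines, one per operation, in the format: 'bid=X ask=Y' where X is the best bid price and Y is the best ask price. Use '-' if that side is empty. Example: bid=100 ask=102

Answer: bid=- ask=96
bid=97 ask=-
bid=97 ask=102
bid=99 ask=102
bid=99 ask=-
bid=99 ask=103
bid=99 ask=103

Derivation:
After op 1 [order #1] limit_sell(price=96, qty=5): fills=none; bids=[-] asks=[#1:5@96]
After op 2 [order #2] limit_buy(price=97, qty=9): fills=#2x#1:5@96; bids=[#2:4@97] asks=[-]
After op 3 [order #3] limit_sell(price=102, qty=1): fills=none; bids=[#2:4@97] asks=[#3:1@102]
After op 4 [order #4] limit_buy(price=99, qty=5): fills=none; bids=[#4:5@99 #2:4@97] asks=[#3:1@102]
After op 5 [order #5] market_buy(qty=2): fills=#5x#3:1@102; bids=[#4:5@99 #2:4@97] asks=[-]
After op 6 [order #6] limit_sell(price=103, qty=1): fills=none; bids=[#4:5@99 #2:4@97] asks=[#6:1@103]
After op 7 [order #7] limit_sell(price=105, qty=10): fills=none; bids=[#4:5@99 #2:4@97] asks=[#6:1@103 #7:10@105]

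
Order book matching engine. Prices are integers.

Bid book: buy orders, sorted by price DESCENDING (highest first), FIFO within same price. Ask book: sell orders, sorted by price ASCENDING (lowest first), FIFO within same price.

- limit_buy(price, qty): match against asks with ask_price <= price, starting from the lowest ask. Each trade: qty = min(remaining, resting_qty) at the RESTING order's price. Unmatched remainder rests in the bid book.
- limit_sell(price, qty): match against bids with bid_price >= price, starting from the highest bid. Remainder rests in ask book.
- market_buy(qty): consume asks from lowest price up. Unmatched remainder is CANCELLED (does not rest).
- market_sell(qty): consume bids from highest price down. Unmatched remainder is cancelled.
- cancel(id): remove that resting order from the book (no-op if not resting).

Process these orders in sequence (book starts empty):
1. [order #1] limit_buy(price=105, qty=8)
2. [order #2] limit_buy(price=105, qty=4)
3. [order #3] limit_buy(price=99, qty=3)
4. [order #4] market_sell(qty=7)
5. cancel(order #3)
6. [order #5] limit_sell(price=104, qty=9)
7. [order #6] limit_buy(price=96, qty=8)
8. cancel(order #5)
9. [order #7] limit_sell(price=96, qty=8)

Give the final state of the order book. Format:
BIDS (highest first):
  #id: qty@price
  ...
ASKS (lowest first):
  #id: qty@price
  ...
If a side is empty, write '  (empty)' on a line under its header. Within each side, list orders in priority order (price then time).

After op 1 [order #1] limit_buy(price=105, qty=8): fills=none; bids=[#1:8@105] asks=[-]
After op 2 [order #2] limit_buy(price=105, qty=4): fills=none; bids=[#1:8@105 #2:4@105] asks=[-]
After op 3 [order #3] limit_buy(price=99, qty=3): fills=none; bids=[#1:8@105 #2:4@105 #3:3@99] asks=[-]
After op 4 [order #4] market_sell(qty=7): fills=#1x#4:7@105; bids=[#1:1@105 #2:4@105 #3:3@99] asks=[-]
After op 5 cancel(order #3): fills=none; bids=[#1:1@105 #2:4@105] asks=[-]
After op 6 [order #5] limit_sell(price=104, qty=9): fills=#1x#5:1@105 #2x#5:4@105; bids=[-] asks=[#5:4@104]
After op 7 [order #6] limit_buy(price=96, qty=8): fills=none; bids=[#6:8@96] asks=[#5:4@104]
After op 8 cancel(order #5): fills=none; bids=[#6:8@96] asks=[-]
After op 9 [order #7] limit_sell(price=96, qty=8): fills=#6x#7:8@96; bids=[-] asks=[-]

Answer: BIDS (highest first):
  (empty)
ASKS (lowest first):
  (empty)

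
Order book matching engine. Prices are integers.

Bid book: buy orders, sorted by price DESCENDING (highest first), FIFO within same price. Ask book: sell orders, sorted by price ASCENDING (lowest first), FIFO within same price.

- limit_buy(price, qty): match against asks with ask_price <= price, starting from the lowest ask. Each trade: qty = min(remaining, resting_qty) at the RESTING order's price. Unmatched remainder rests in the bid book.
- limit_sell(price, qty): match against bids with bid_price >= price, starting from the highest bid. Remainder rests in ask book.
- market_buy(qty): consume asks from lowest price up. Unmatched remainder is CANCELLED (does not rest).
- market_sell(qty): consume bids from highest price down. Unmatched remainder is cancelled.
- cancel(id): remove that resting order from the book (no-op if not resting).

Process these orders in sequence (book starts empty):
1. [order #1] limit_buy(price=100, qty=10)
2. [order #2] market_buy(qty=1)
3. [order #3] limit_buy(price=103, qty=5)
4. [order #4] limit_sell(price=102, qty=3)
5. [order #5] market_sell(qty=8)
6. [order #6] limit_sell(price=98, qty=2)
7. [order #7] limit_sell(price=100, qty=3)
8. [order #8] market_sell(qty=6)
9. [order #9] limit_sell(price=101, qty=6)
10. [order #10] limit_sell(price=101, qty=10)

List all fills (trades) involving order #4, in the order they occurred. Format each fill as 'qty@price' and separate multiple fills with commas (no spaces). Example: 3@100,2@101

After op 1 [order #1] limit_buy(price=100, qty=10): fills=none; bids=[#1:10@100] asks=[-]
After op 2 [order #2] market_buy(qty=1): fills=none; bids=[#1:10@100] asks=[-]
After op 3 [order #3] limit_buy(price=103, qty=5): fills=none; bids=[#3:5@103 #1:10@100] asks=[-]
After op 4 [order #4] limit_sell(price=102, qty=3): fills=#3x#4:3@103; bids=[#3:2@103 #1:10@100] asks=[-]
After op 5 [order #5] market_sell(qty=8): fills=#3x#5:2@103 #1x#5:6@100; bids=[#1:4@100] asks=[-]
After op 6 [order #6] limit_sell(price=98, qty=2): fills=#1x#6:2@100; bids=[#1:2@100] asks=[-]
After op 7 [order #7] limit_sell(price=100, qty=3): fills=#1x#7:2@100; bids=[-] asks=[#7:1@100]
After op 8 [order #8] market_sell(qty=6): fills=none; bids=[-] asks=[#7:1@100]
After op 9 [order #9] limit_sell(price=101, qty=6): fills=none; bids=[-] asks=[#7:1@100 #9:6@101]
After op 10 [order #10] limit_sell(price=101, qty=10): fills=none; bids=[-] asks=[#7:1@100 #9:6@101 #10:10@101]

Answer: 3@103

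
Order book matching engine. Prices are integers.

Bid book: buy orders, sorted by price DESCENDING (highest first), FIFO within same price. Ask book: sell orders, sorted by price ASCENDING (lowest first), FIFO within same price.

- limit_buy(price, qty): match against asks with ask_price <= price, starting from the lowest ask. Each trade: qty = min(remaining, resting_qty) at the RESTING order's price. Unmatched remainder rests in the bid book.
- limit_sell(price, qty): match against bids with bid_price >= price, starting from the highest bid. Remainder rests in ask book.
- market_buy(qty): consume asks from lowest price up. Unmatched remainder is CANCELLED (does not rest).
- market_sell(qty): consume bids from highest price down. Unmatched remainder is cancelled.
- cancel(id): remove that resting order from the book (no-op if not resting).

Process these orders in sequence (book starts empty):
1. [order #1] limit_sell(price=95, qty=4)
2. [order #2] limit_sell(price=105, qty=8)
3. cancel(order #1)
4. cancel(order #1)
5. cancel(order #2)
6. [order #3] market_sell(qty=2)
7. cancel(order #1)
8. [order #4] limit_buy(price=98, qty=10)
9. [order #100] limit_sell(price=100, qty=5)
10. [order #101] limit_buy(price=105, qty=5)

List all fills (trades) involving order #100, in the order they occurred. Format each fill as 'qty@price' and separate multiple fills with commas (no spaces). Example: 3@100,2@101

Answer: 5@100

Derivation:
After op 1 [order #1] limit_sell(price=95, qty=4): fills=none; bids=[-] asks=[#1:4@95]
After op 2 [order #2] limit_sell(price=105, qty=8): fills=none; bids=[-] asks=[#1:4@95 #2:8@105]
After op 3 cancel(order #1): fills=none; bids=[-] asks=[#2:8@105]
After op 4 cancel(order #1): fills=none; bids=[-] asks=[#2:8@105]
After op 5 cancel(order #2): fills=none; bids=[-] asks=[-]
After op 6 [order #3] market_sell(qty=2): fills=none; bids=[-] asks=[-]
After op 7 cancel(order #1): fills=none; bids=[-] asks=[-]
After op 8 [order #4] limit_buy(price=98, qty=10): fills=none; bids=[#4:10@98] asks=[-]
After op 9 [order #100] limit_sell(price=100, qty=5): fills=none; bids=[#4:10@98] asks=[#100:5@100]
After op 10 [order #101] limit_buy(price=105, qty=5): fills=#101x#100:5@100; bids=[#4:10@98] asks=[-]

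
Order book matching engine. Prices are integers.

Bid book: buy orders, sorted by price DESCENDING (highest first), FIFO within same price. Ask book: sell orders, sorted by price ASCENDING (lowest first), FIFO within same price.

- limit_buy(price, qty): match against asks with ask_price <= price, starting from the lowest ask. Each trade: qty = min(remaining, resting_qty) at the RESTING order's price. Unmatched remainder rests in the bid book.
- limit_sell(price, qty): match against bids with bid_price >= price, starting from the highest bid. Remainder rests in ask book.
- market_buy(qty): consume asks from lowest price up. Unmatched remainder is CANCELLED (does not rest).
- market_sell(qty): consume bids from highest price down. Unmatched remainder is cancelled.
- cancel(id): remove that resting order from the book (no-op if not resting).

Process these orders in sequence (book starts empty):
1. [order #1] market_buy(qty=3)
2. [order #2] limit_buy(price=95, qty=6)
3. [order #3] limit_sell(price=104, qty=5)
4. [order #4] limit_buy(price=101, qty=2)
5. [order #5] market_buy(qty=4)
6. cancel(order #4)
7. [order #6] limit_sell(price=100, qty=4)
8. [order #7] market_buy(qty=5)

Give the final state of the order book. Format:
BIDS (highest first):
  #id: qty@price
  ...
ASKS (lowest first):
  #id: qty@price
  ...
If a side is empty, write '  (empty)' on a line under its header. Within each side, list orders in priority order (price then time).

After op 1 [order #1] market_buy(qty=3): fills=none; bids=[-] asks=[-]
After op 2 [order #2] limit_buy(price=95, qty=6): fills=none; bids=[#2:6@95] asks=[-]
After op 3 [order #3] limit_sell(price=104, qty=5): fills=none; bids=[#2:6@95] asks=[#3:5@104]
After op 4 [order #4] limit_buy(price=101, qty=2): fills=none; bids=[#4:2@101 #2:6@95] asks=[#3:5@104]
After op 5 [order #5] market_buy(qty=4): fills=#5x#3:4@104; bids=[#4:2@101 #2:6@95] asks=[#3:1@104]
After op 6 cancel(order #4): fills=none; bids=[#2:6@95] asks=[#3:1@104]
After op 7 [order #6] limit_sell(price=100, qty=4): fills=none; bids=[#2:6@95] asks=[#6:4@100 #3:1@104]
After op 8 [order #7] market_buy(qty=5): fills=#7x#6:4@100 #7x#3:1@104; bids=[#2:6@95] asks=[-]

Answer: BIDS (highest first):
  #2: 6@95
ASKS (lowest first):
  (empty)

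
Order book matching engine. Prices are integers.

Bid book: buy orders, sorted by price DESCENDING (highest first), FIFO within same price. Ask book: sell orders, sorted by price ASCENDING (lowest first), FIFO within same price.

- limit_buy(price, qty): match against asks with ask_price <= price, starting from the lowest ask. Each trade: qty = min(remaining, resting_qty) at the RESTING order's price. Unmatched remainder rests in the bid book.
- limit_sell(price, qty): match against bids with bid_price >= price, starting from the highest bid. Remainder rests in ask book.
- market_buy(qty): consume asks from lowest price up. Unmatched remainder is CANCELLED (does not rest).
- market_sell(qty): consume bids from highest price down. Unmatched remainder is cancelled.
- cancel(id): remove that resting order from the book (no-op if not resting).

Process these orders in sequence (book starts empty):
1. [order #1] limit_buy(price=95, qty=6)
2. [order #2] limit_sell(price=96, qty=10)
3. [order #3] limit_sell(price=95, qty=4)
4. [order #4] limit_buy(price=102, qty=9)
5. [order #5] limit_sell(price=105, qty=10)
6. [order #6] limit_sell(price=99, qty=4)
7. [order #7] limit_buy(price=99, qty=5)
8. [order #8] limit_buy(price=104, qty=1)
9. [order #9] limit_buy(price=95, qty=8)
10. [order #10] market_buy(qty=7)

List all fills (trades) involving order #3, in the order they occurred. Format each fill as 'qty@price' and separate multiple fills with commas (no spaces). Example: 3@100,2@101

Answer: 4@95

Derivation:
After op 1 [order #1] limit_buy(price=95, qty=6): fills=none; bids=[#1:6@95] asks=[-]
After op 2 [order #2] limit_sell(price=96, qty=10): fills=none; bids=[#1:6@95] asks=[#2:10@96]
After op 3 [order #3] limit_sell(price=95, qty=4): fills=#1x#3:4@95; bids=[#1:2@95] asks=[#2:10@96]
After op 4 [order #4] limit_buy(price=102, qty=9): fills=#4x#2:9@96; bids=[#1:2@95] asks=[#2:1@96]
After op 5 [order #5] limit_sell(price=105, qty=10): fills=none; bids=[#1:2@95] asks=[#2:1@96 #5:10@105]
After op 6 [order #6] limit_sell(price=99, qty=4): fills=none; bids=[#1:2@95] asks=[#2:1@96 #6:4@99 #5:10@105]
After op 7 [order #7] limit_buy(price=99, qty=5): fills=#7x#2:1@96 #7x#6:4@99; bids=[#1:2@95] asks=[#5:10@105]
After op 8 [order #8] limit_buy(price=104, qty=1): fills=none; bids=[#8:1@104 #1:2@95] asks=[#5:10@105]
After op 9 [order #9] limit_buy(price=95, qty=8): fills=none; bids=[#8:1@104 #1:2@95 #9:8@95] asks=[#5:10@105]
After op 10 [order #10] market_buy(qty=7): fills=#10x#5:7@105; bids=[#8:1@104 #1:2@95 #9:8@95] asks=[#5:3@105]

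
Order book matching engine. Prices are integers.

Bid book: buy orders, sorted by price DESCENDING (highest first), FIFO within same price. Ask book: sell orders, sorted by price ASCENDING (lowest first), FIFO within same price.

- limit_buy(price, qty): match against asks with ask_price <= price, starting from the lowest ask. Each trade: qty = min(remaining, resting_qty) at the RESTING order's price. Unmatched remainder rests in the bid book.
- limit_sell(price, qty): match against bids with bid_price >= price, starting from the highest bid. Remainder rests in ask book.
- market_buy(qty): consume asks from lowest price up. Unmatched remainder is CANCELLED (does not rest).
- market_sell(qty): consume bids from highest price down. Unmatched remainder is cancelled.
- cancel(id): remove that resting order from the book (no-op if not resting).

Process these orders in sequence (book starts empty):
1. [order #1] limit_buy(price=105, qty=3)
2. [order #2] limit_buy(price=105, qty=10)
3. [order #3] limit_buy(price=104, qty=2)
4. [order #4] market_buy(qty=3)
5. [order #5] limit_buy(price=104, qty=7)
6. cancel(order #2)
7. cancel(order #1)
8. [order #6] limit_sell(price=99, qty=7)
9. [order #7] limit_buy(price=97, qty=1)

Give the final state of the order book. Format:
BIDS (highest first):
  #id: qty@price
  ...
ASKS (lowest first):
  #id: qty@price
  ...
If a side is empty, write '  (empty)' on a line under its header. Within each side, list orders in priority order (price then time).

After op 1 [order #1] limit_buy(price=105, qty=3): fills=none; bids=[#1:3@105] asks=[-]
After op 2 [order #2] limit_buy(price=105, qty=10): fills=none; bids=[#1:3@105 #2:10@105] asks=[-]
After op 3 [order #3] limit_buy(price=104, qty=2): fills=none; bids=[#1:3@105 #2:10@105 #3:2@104] asks=[-]
After op 4 [order #4] market_buy(qty=3): fills=none; bids=[#1:3@105 #2:10@105 #3:2@104] asks=[-]
After op 5 [order #5] limit_buy(price=104, qty=7): fills=none; bids=[#1:3@105 #2:10@105 #3:2@104 #5:7@104] asks=[-]
After op 6 cancel(order #2): fills=none; bids=[#1:3@105 #3:2@104 #5:7@104] asks=[-]
After op 7 cancel(order #1): fills=none; bids=[#3:2@104 #5:7@104] asks=[-]
After op 8 [order #6] limit_sell(price=99, qty=7): fills=#3x#6:2@104 #5x#6:5@104; bids=[#5:2@104] asks=[-]
After op 9 [order #7] limit_buy(price=97, qty=1): fills=none; bids=[#5:2@104 #7:1@97] asks=[-]

Answer: BIDS (highest first):
  #5: 2@104
  #7: 1@97
ASKS (lowest first):
  (empty)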